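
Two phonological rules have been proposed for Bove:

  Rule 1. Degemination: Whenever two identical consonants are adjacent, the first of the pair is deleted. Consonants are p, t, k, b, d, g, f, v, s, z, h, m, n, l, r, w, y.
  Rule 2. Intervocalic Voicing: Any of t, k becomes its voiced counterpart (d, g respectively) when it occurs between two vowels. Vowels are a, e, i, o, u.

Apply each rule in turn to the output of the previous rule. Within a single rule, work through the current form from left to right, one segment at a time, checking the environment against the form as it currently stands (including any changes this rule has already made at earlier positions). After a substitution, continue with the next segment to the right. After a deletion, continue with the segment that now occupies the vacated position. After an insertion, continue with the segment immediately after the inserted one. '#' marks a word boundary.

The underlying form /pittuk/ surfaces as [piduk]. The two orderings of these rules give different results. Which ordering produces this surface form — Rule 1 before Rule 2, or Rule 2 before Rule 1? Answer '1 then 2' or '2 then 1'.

Order 1 then 2:
  1 Degemination: [pittuk] → [pituk]
  2 Intervocalic Voicing: [pituk] → [piduk]
  result: [piduk]
Order 2 then 1:
  2 Intervocalic Voicing: no change — [pittuk]
  1 Degemination: [pittuk] → [pituk]
  result: [pituk]

1 then 2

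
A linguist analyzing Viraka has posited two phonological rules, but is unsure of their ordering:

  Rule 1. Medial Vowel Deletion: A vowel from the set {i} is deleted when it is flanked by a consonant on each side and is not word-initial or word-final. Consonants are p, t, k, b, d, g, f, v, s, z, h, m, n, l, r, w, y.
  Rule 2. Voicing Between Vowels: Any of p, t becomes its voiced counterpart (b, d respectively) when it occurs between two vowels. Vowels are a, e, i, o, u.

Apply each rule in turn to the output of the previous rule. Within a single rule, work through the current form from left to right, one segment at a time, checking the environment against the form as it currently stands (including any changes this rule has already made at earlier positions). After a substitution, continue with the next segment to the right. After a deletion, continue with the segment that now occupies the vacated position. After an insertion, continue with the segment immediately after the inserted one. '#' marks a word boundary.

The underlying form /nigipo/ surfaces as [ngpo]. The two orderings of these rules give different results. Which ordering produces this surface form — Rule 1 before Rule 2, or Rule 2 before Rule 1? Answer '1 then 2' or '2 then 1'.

1 then 2

Order 1 then 2:
  1 Medial Vowel Deletion: [nigipo] → [ngpo]
  2 Voicing Between Vowels: no change — [ngpo]
  result: [ngpo]
Order 2 then 1:
  2 Voicing Between Vowels: [nigipo] → [nigibo]
  1 Medial Vowel Deletion: [nigibo] → [ngbo]
  result: [ngbo]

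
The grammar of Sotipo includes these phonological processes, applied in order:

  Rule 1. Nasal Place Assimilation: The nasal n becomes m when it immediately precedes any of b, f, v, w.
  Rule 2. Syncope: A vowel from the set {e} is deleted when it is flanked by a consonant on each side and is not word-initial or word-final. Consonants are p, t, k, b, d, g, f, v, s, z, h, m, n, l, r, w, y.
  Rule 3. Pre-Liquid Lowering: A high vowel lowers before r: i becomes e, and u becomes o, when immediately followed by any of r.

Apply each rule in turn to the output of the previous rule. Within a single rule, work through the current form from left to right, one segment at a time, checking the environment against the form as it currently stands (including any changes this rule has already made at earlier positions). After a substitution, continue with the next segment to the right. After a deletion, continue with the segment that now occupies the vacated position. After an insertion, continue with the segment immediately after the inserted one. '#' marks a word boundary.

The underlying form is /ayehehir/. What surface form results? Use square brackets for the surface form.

[ayhher]

Rule 1 Nasal Place Assimilation: no change — [ayehehir]
Rule 2 Syncope: [ayehehir] → [ayhhir]
Rule 3 Pre-Liquid Lowering: [ayhhir] → [ayhher]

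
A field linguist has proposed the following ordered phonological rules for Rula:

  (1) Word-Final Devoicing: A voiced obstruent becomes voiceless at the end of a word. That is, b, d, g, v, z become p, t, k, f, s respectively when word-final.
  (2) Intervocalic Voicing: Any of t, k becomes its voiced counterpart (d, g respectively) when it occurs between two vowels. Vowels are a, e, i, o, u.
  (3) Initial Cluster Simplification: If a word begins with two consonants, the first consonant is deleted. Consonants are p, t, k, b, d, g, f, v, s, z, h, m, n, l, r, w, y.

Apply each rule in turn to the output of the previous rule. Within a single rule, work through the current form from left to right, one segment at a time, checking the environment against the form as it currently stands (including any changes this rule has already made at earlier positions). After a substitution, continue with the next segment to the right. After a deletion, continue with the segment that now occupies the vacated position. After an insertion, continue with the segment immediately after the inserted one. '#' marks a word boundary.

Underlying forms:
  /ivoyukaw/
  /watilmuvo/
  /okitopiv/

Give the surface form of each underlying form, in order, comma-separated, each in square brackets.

[ivoyugaw], [wadilmuvo], [ogidopif]

/ivoyukaw/:
  (1) Word-Final Devoicing: no change — [ivoyukaw]
  (2) Intervocalic Voicing: [ivoyukaw] → [ivoyugaw]
  (3) Initial Cluster Simplification: no change — [ivoyugaw]
/watilmuvo/:
  (1) Word-Final Devoicing: no change — [watilmuvo]
  (2) Intervocalic Voicing: [watilmuvo] → [wadilmuvo]
  (3) Initial Cluster Simplification: no change — [wadilmuvo]
/okitopiv/:
  (1) Word-Final Devoicing: [okitopiv] → [okitopif]
  (2) Intervocalic Voicing: [okitopif] → [ogidopif]
  (3) Initial Cluster Simplification: no change — [ogidopif]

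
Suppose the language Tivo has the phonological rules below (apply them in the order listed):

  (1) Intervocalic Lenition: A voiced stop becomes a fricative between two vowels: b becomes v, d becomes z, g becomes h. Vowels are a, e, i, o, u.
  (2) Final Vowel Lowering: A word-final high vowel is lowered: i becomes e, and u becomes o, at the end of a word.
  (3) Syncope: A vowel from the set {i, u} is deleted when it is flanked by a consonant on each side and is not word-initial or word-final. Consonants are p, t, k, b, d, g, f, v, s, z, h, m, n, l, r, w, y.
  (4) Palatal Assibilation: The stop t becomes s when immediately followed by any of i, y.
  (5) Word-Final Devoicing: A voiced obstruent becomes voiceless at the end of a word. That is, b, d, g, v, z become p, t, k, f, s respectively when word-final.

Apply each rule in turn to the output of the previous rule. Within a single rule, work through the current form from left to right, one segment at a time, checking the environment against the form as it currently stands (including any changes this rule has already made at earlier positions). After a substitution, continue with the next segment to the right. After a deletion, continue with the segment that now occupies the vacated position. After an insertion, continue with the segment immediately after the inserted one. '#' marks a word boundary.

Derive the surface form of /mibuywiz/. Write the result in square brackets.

[mvyws]

(1) Intervocalic Lenition: [mibuywiz] → [mivuywiz]
(2) Final Vowel Lowering: no change — [mivuywiz]
(3) Syncope: [mivuywiz] → [mvywz]
(4) Palatal Assibilation: no change — [mvywz]
(5) Word-Final Devoicing: [mvywz] → [mvyws]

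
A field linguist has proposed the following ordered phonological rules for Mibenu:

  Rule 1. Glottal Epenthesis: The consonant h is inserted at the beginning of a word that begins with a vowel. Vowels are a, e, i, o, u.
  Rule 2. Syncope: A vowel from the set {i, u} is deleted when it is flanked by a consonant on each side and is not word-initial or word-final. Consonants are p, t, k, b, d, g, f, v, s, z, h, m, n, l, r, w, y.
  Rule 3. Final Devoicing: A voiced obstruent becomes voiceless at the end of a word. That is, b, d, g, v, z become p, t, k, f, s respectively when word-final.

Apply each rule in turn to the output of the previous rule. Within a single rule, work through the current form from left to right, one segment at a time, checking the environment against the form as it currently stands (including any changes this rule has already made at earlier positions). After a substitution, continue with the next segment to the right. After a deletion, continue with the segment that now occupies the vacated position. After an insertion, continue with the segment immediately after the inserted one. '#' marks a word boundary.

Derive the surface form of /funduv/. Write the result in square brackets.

[fndf]

Rule 1 Glottal Epenthesis: no change — [funduv]
Rule 2 Syncope: [funduv] → [fndv]
Rule 3 Final Devoicing: [fndv] → [fndf]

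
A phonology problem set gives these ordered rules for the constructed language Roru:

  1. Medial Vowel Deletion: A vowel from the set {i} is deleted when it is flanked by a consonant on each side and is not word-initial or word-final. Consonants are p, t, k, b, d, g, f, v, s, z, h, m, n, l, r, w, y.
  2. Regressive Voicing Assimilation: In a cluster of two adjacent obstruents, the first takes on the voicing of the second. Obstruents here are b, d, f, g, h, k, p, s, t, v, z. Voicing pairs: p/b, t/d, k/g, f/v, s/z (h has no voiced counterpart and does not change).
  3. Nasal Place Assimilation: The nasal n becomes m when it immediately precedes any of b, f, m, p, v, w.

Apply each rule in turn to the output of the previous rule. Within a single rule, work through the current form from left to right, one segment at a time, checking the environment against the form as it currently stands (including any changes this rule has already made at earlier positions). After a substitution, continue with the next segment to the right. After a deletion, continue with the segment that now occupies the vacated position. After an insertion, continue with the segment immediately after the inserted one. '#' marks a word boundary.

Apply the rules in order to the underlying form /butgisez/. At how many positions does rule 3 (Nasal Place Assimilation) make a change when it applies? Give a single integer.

0

1 Medial Vowel Deletion: [butgisez] → [butgsez]
2 Regressive Voicing Assimilation: [butgsez] → [budksez]
3 Nasal Place Assimilation: no change — [budksez]
Rule 3 changed 0 position(s).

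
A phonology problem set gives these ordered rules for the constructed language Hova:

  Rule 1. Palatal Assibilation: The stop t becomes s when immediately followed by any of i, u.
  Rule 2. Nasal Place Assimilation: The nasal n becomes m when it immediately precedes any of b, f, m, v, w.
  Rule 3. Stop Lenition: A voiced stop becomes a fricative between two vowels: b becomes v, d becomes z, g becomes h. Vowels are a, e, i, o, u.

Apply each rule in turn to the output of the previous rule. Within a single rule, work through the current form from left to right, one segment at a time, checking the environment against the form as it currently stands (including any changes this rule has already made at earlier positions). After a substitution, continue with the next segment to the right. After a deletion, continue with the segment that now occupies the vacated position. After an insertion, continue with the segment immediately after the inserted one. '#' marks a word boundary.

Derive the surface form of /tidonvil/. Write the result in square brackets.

[sizomvil]

Rule 1 Palatal Assibilation: [tidonvil] → [sidonvil]
Rule 2 Nasal Place Assimilation: [sidonvil] → [sidomvil]
Rule 3 Stop Lenition: [sidomvil] → [sizomvil]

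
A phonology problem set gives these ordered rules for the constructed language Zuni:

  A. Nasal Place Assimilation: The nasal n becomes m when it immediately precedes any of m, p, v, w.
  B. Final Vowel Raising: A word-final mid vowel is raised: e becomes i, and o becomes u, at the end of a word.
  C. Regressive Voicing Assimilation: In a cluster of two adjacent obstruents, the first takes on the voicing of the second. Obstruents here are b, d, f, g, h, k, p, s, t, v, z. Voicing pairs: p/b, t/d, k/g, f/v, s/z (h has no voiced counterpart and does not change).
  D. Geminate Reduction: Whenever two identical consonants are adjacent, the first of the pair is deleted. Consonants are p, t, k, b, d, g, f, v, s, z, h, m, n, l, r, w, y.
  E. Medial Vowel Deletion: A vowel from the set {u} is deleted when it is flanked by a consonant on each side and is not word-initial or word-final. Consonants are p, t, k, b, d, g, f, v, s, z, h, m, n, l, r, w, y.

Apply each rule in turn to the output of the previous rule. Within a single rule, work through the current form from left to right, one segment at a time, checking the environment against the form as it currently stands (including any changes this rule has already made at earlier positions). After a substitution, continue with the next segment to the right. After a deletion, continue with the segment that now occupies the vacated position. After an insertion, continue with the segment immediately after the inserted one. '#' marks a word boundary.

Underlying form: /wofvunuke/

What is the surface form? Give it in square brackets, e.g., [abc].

[wovnki]

A Nasal Place Assimilation: no change — [wofvunuke]
B Final Vowel Raising: [wofvunuke] → [wofvunuki]
C Regressive Voicing Assimilation: [wofvunuki] → [wovvunuki]
D Geminate Reduction: [wovvunuki] → [wovunuki]
E Medial Vowel Deletion: [wovunuki] → [wovnki]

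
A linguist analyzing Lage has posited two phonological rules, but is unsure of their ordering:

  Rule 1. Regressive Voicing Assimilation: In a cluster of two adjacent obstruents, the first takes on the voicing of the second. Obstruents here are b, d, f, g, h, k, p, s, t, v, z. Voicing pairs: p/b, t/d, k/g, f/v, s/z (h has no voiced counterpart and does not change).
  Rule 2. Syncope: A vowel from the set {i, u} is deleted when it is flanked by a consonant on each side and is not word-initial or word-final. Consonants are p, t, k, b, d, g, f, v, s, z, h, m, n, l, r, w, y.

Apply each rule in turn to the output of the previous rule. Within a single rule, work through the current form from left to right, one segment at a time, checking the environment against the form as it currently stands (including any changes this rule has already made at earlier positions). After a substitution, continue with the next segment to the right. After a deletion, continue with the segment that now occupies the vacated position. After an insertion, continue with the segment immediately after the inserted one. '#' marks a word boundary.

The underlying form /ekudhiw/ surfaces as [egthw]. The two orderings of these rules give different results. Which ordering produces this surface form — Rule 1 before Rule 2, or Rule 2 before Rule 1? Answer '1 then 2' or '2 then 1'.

Order 1 then 2:
  1 Regressive Voicing Assimilation: [ekudhiw] → [ekuthiw]
  2 Syncope: [ekuthiw] → [ekthw]
  result: [ekthw]
Order 2 then 1:
  2 Syncope: [ekudhiw] → [ekdhw]
  1 Regressive Voicing Assimilation: [ekdhw] → [egthw]
  result: [egthw]

2 then 1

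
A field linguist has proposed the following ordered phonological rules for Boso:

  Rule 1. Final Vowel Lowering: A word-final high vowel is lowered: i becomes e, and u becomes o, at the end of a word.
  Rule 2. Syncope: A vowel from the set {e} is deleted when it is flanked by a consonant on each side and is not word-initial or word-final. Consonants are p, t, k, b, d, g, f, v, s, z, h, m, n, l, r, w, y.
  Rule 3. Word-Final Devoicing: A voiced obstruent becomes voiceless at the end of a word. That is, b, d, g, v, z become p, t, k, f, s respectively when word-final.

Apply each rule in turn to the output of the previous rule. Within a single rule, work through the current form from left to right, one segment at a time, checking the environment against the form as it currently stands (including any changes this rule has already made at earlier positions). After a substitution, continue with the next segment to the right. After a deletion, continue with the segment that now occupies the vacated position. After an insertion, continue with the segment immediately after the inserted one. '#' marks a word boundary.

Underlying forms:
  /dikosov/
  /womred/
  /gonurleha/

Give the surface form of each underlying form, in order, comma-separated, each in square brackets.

[dikosof], [womrt], [gonurlha]

/dikosov/:
  Rule 1 Final Vowel Lowering: no change — [dikosov]
  Rule 2 Syncope: no change — [dikosov]
  Rule 3 Word-Final Devoicing: [dikosov] → [dikosof]
/womred/:
  Rule 1 Final Vowel Lowering: no change — [womred]
  Rule 2 Syncope: [womred] → [womrd]
  Rule 3 Word-Final Devoicing: [womrd] → [womrt]
/gonurleha/:
  Rule 1 Final Vowel Lowering: no change — [gonurleha]
  Rule 2 Syncope: [gonurleha] → [gonurlha]
  Rule 3 Word-Final Devoicing: no change — [gonurlha]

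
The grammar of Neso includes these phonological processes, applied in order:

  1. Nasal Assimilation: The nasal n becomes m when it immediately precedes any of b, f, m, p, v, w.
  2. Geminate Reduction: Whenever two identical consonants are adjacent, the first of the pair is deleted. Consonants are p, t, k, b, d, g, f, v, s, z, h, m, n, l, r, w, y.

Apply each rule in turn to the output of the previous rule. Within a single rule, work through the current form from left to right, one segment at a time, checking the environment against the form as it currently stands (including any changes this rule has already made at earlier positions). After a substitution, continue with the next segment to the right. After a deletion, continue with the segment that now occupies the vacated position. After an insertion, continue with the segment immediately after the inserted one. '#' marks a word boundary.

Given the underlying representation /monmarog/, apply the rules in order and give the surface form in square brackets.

[momarog]

1 Nasal Assimilation: [monmarog] → [mommarog]
2 Geminate Reduction: [mommarog] → [momarog]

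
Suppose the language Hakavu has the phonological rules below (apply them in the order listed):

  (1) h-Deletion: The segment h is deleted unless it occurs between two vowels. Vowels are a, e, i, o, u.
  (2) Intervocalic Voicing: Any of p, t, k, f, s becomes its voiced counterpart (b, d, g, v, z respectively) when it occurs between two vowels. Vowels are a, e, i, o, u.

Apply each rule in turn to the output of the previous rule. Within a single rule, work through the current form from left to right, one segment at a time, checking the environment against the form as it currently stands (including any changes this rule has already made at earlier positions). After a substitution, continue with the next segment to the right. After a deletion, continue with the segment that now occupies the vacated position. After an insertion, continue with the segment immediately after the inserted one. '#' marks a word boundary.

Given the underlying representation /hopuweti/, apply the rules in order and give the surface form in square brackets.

[obuwedi]

(1) h-Deletion: [hopuweti] → [opuweti]
(2) Intervocalic Voicing: [opuweti] → [obuwedi]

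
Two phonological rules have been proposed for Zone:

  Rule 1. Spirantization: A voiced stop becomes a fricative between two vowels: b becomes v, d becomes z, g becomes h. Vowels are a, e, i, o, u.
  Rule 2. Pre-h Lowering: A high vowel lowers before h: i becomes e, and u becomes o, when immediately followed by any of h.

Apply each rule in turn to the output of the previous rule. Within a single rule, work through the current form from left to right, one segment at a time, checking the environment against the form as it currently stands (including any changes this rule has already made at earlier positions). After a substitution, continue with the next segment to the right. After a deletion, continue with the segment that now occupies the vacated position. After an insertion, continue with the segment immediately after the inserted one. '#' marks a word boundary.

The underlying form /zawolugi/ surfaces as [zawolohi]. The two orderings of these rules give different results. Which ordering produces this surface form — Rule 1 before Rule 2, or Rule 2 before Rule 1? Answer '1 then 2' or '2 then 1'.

Order 1 then 2:
  1 Spirantization: [zawolugi] → [zawoluhi]
  2 Pre-h Lowering: [zawoluhi] → [zawolohi]
  result: [zawolohi]
Order 2 then 1:
  2 Pre-h Lowering: no change — [zawolugi]
  1 Spirantization: [zawolugi] → [zawoluhi]
  result: [zawoluhi]

1 then 2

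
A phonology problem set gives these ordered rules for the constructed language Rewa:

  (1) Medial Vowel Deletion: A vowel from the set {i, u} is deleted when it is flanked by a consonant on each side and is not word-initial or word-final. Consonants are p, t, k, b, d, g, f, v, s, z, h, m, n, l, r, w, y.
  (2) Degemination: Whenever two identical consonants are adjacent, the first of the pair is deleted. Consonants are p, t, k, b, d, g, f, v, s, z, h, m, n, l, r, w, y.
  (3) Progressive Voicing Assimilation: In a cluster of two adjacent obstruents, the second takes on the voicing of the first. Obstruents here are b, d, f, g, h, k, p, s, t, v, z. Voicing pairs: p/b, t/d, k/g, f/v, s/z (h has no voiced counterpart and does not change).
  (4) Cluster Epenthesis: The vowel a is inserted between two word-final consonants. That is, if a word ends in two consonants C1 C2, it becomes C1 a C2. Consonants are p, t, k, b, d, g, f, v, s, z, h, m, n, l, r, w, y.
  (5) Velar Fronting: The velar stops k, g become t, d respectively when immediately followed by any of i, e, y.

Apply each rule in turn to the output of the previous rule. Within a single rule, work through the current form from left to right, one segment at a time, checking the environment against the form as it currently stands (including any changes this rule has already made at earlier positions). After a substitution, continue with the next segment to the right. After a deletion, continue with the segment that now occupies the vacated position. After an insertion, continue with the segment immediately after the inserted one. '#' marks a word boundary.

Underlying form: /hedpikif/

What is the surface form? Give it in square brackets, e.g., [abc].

(1) Medial Vowel Deletion: [hedpikif] → [hedpkf]
(2) Degemination: no change — [hedpkf]
(3) Progressive Voicing Assimilation: [hedpkf] → [hedbgv]
(4) Cluster Epenthesis: [hedbgv] → [hedbgav]
(5) Velar Fronting: no change — [hedbgav]

[hedbgav]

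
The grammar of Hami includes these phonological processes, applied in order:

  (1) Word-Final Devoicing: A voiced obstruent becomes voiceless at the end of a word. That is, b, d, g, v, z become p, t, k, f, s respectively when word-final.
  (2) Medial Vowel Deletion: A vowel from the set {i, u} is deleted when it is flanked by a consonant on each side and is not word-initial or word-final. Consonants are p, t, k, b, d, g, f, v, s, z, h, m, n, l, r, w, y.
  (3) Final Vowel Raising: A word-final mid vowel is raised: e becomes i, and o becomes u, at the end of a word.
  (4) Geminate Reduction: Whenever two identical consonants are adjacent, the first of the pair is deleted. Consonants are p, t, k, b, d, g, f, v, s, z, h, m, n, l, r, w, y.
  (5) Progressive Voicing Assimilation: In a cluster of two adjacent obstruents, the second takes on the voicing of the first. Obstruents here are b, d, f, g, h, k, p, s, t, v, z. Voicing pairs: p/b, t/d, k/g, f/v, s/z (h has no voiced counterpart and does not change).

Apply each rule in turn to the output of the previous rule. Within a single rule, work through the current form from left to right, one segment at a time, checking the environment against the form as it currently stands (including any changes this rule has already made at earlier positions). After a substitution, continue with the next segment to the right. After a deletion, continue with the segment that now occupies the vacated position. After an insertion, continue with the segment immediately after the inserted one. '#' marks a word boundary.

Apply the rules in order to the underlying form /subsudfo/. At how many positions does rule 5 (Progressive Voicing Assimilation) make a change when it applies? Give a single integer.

(1) Word-Final Devoicing: no change — [subsudfo]
(2) Medial Vowel Deletion: [subsudfo] → [sbsdfo]
(3) Final Vowel Raising: [sbsdfo] → [sbsdfu]
(4) Geminate Reduction: no change — [sbsdfu]
(5) Progressive Voicing Assimilation: [sbsdfu] → [spstfu]
Rule 5 changed 2 position(s).

2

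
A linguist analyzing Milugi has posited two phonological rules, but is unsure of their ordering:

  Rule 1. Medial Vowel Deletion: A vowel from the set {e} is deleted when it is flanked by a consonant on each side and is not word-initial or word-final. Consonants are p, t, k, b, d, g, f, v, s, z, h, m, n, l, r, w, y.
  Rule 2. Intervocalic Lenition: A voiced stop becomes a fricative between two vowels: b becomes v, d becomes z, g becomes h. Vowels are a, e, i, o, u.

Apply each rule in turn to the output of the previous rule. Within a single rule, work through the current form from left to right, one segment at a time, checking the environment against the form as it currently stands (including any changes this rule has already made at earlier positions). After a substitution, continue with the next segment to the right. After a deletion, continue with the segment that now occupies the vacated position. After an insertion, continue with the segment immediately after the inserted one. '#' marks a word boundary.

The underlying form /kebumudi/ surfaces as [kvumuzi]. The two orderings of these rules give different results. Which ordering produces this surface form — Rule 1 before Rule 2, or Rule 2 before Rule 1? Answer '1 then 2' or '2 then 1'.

2 then 1

Order 1 then 2:
  1 Medial Vowel Deletion: [kebumudi] → [kbumudi]
  2 Intervocalic Lenition: [kbumudi] → [kbumuzi]
  result: [kbumuzi]
Order 2 then 1:
  2 Intervocalic Lenition: [kebumudi] → [kevumuzi]
  1 Medial Vowel Deletion: [kevumuzi] → [kvumuzi]
  result: [kvumuzi]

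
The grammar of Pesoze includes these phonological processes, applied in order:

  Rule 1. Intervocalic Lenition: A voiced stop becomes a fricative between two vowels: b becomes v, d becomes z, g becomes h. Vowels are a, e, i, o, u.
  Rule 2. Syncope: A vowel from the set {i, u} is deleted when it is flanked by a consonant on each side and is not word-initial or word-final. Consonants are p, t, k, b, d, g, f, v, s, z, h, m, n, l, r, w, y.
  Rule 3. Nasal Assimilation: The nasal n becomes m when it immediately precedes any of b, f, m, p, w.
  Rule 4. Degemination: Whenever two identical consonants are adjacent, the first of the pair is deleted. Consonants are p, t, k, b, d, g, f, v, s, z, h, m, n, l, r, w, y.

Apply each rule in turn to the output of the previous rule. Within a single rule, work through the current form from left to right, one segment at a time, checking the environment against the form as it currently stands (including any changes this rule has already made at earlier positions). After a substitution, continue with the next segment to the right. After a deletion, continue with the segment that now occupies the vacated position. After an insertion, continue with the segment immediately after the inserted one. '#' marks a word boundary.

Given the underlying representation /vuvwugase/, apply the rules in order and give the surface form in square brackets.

Rule 1 Intervocalic Lenition: [vuvwugase] → [vuvwuhase]
Rule 2 Syncope: [vuvwuhase] → [vvwhase]
Rule 3 Nasal Assimilation: no change — [vvwhase]
Rule 4 Degemination: [vvwhase] → [vwhase]

[vwhase]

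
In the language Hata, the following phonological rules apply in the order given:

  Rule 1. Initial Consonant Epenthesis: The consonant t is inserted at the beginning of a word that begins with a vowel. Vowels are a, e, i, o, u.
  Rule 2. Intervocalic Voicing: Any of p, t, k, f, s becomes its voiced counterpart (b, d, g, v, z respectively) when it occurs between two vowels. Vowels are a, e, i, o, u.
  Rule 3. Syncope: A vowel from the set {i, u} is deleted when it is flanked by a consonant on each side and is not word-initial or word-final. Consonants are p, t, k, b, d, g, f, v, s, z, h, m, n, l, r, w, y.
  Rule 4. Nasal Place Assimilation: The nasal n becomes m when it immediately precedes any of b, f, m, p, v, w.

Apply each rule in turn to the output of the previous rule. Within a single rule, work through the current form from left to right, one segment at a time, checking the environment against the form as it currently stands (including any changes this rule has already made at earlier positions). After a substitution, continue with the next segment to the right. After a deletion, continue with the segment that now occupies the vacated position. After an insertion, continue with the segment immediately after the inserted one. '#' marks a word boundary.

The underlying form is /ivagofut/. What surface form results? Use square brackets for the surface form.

Rule 1 Initial Consonant Epenthesis: [ivagofut] → [tivagofut]
Rule 2 Intervocalic Voicing: [tivagofut] → [tivagovut]
Rule 3 Syncope: [tivagovut] → [tvagovt]
Rule 4 Nasal Place Assimilation: no change — [tvagovt]

[tvagovt]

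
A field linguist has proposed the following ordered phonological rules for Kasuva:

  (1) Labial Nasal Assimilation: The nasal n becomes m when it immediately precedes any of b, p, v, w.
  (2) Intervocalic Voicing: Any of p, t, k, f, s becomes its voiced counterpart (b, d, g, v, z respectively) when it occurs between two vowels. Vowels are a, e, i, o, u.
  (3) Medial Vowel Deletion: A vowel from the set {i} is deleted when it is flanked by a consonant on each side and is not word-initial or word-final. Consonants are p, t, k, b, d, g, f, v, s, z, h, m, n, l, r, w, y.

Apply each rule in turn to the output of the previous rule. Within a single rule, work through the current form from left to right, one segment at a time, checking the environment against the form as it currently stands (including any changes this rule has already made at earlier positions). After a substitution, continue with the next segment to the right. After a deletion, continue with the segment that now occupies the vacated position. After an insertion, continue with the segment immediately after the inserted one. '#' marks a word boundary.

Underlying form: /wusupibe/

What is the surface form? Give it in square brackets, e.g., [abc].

(1) Labial Nasal Assimilation: no change — [wusupibe]
(2) Intervocalic Voicing: [wusupibe] → [wuzubibe]
(3) Medial Vowel Deletion: [wuzubibe] → [wuzubbe]

[wuzubbe]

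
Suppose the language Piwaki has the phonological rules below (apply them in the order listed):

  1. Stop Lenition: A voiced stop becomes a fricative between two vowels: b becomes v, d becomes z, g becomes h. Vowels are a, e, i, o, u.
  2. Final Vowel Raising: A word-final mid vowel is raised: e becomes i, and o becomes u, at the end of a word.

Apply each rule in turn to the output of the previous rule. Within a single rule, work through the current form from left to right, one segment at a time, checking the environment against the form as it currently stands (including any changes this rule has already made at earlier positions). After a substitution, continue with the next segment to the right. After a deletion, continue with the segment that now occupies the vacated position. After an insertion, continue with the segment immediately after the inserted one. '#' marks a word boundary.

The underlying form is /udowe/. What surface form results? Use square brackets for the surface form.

1 Stop Lenition: [udowe] → [uzowe]
2 Final Vowel Raising: [uzowe] → [uzowi]

[uzowi]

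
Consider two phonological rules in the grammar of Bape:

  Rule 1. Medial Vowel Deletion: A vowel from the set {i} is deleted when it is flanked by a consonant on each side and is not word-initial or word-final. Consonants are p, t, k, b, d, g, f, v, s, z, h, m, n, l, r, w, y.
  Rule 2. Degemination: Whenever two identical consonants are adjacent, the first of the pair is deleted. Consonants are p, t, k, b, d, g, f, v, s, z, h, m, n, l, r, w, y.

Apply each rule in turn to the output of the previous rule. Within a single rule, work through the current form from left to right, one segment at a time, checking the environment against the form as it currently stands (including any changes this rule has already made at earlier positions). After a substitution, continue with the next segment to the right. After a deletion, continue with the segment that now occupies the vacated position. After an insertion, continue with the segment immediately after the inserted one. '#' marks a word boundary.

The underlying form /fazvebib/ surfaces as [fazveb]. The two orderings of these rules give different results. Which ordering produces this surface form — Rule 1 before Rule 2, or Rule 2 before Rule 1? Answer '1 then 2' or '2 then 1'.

1 then 2

Order 1 then 2:
  1 Medial Vowel Deletion: [fazvebib] → [fazvebb]
  2 Degemination: [fazvebb] → [fazveb]
  result: [fazveb]
Order 2 then 1:
  2 Degemination: no change — [fazvebib]
  1 Medial Vowel Deletion: [fazvebib] → [fazvebb]
  result: [fazvebb]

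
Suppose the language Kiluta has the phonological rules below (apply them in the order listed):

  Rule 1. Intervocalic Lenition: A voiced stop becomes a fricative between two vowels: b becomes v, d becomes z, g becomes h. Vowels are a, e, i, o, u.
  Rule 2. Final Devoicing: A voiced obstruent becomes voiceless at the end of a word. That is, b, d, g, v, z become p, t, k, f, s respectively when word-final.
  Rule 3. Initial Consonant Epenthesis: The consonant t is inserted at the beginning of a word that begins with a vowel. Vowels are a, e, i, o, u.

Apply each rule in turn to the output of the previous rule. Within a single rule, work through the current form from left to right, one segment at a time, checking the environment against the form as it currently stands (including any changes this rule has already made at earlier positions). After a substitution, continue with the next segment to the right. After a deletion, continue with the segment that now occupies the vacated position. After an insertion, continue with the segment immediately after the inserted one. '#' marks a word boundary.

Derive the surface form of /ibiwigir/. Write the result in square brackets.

Rule 1 Intervocalic Lenition: [ibiwigir] → [iviwihir]
Rule 2 Final Devoicing: no change — [iviwihir]
Rule 3 Initial Consonant Epenthesis: [iviwihir] → [tiviwihir]

[tiviwihir]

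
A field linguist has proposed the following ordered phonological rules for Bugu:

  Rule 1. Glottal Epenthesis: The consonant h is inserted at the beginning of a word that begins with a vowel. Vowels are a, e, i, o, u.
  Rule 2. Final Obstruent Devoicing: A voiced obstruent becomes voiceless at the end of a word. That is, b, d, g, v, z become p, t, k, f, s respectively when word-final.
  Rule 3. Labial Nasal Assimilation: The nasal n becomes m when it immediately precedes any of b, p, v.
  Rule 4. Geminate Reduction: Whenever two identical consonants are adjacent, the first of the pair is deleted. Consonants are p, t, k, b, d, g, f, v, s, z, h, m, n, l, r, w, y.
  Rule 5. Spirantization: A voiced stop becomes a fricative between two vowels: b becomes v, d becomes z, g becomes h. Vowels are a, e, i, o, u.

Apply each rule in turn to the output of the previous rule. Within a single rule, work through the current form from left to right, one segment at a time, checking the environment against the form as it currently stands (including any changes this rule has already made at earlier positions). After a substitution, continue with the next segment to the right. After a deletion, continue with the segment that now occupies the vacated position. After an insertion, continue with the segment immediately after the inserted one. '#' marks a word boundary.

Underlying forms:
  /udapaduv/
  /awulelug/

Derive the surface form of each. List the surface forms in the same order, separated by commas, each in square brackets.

[huzapazuf], [hawuleluk]

/udapaduv/:
  Rule 1 Glottal Epenthesis: [udapaduv] → [hudapaduv]
  Rule 2 Final Obstruent Devoicing: [hudapaduv] → [hudapaduf]
  Rule 3 Labial Nasal Assimilation: no change — [hudapaduf]
  Rule 4 Geminate Reduction: no change — [hudapaduf]
  Rule 5 Spirantization: [hudapaduf] → [huzapazuf]
/awulelug/:
  Rule 1 Glottal Epenthesis: [awulelug] → [hawulelug]
  Rule 2 Final Obstruent Devoicing: [hawulelug] → [hawuleluk]
  Rule 3 Labial Nasal Assimilation: no change — [hawuleluk]
  Rule 4 Geminate Reduction: no change — [hawuleluk]
  Rule 5 Spirantization: no change — [hawuleluk]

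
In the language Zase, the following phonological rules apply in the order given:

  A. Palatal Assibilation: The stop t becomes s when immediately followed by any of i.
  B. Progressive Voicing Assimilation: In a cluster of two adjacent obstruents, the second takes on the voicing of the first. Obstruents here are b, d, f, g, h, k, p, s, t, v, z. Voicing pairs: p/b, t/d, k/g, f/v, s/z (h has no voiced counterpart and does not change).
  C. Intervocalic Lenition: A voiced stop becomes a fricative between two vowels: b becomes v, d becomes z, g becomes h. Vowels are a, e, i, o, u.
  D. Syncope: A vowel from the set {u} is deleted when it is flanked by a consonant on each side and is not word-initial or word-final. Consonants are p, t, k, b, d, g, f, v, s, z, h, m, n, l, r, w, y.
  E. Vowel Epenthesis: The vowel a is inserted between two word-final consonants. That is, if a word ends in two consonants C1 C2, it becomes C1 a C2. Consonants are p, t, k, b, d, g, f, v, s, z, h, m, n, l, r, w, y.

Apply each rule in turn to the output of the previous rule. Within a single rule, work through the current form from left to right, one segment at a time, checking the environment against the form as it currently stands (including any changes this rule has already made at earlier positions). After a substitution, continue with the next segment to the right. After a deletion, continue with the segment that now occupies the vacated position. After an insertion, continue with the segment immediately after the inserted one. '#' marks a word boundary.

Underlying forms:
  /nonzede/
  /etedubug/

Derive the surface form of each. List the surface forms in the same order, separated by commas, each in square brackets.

[nonzeze], [etezvag]

/nonzede/:
  A Palatal Assibilation: no change — [nonzede]
  B Progressive Voicing Assimilation: no change — [nonzede]
  C Intervocalic Lenition: [nonzede] → [nonzeze]
  D Syncope: no change — [nonzeze]
  E Vowel Epenthesis: no change — [nonzeze]
/etedubug/:
  A Palatal Assibilation: no change — [etedubug]
  B Progressive Voicing Assimilation: no change — [etedubug]
  C Intervocalic Lenition: [etedubug] → [etezuvug]
  D Syncope: [etezuvug] → [etezvg]
  E Vowel Epenthesis: [etezvg] → [etezvag]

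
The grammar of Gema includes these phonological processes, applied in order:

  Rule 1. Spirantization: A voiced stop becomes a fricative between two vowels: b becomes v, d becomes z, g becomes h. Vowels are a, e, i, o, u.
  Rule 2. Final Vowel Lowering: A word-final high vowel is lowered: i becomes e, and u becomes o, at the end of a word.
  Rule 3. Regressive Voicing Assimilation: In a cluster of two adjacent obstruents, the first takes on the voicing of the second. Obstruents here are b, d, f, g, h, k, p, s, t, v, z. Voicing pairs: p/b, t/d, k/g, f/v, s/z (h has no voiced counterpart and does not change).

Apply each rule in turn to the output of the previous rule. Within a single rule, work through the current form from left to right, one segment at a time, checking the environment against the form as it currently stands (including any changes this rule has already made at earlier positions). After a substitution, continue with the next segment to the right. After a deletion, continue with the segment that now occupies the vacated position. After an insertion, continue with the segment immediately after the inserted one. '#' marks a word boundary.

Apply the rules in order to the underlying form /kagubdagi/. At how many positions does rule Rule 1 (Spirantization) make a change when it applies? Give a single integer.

2

Rule 1 Spirantization: [kagubdagi] → [kahubdahi]
Rule 2 Final Vowel Lowering: [kahubdahi] → [kahubdahe]
Rule 3 Regressive Voicing Assimilation: no change — [kahubdahe]
Rule Rule 1 changed 2 position(s).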